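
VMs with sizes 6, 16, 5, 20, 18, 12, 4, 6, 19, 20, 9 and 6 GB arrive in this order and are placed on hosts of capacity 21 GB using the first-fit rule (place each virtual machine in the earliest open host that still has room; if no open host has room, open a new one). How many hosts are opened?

  6 → host 1 (new)  [load 6/21]
  16 → host 2 (new)  [load 16/21]
  5 → host 1  [load 11/21]
  20 → host 3 (new)  [load 20/21]
  18 → host 4 (new)  [load 18/21]
  12 → host 5 (new)  [load 12/21]
  4 → host 1  [load 15/21]
  6 → host 1  [load 21/21]
  19 → host 6 (new)  [load 19/21]
  20 → host 7 (new)  [load 20/21]
  9 → host 5  [load 21/21]
  6 → host 8 (new)  [load 6/21]
8 hosts opened.

8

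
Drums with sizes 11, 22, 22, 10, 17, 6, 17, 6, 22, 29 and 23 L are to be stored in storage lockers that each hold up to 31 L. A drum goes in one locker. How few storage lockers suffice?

7

Total = 29 + 23 + 22 + 22 + 22 + 17 + 17 + 11 + 10 + 6 + 6 = 185 L.
Lower bound: ⌈185/31⌉ = 6 storage lockers.
Also, 7 drums each exceed 31/2 L, and no two of those can share a locker, so at least 7 storage lockers are needed.
A packing using 7 storage lockers:
  locker 1: 29 = 29
  locker 2: 23 + 6 = 29
  locker 3: 22 + 6 = 28
  locker 4: 22 = 22
  locker 5: 22 = 22
  locker 6: 17 + 11 = 28
  locker 7: 17 + 10 = 27
This matches the lower bound, so 7 is optimal.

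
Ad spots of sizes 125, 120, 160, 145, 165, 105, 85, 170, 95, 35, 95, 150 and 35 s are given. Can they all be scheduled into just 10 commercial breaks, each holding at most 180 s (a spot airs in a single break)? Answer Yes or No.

Yes

A valid assignment using 10 commercial breaks:
  break 1: 170 = 170
  break 2: 165 = 165
  break 3: 160 = 160
  break 4: 150 = 150
  break 5: 145 + 35 = 180
  break 6: 125 + 35 = 160
  break 7: 120 = 120
  break 8: 105 = 105
  break 9: 95 + 85 = 180
  break 10: 95 = 95
Every load is within 180 s, so 10 commercial breaks suffice.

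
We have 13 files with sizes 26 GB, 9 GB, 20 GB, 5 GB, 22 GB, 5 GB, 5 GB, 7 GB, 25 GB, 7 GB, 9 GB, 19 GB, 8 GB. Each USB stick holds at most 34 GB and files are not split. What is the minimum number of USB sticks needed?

5

Total = 26 + 25 + 22 + 20 + 19 + 9 + 9 + 8 + 7 + 7 + 5 + 5 + 5 = 167 GB.
Lower bound: ⌈167/34⌉ = 5 USB sticks.
A packing using 5 USB sticks:
  USB stick 1: 26 + 8 = 34
  USB stick 2: 25 + 9 = 34
  USB stick 3: 22 + 9 = 31
  USB stick 4: 20 + 7 + 7 = 34
  USB stick 5: 19 + 5 + 5 + 5 = 34
This matches the lower bound, so 5 is optimal.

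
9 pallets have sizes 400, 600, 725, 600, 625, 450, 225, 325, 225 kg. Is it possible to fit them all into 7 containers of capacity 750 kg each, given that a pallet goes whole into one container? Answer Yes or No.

A valid assignment using 7 containers:
  container 1: 725 = 725
  container 2: 625 = 625
  container 3: 600 = 600
  container 4: 600 = 600
  container 5: 450 + 225 = 675
  container 6: 400 + 325 = 725
  container 7: 225 = 225
Every load is within 750 kg, so 7 containers suffice.

Yes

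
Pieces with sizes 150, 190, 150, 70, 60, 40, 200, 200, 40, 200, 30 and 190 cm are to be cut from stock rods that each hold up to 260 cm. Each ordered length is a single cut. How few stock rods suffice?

7

Total = 200 + 200 + 200 + 190 + 190 + 150 + 150 + 70 + 60 + 40 + 40 + 30 = 1520 cm.
Lower bound: ⌈1520/260⌉ = 6 stock rods.
Also, 7 pieces each exceed 130 cm, and no two of those can share a stock rod, so at least 7 stock rods are needed.
A packing using 7 stock rods:
  stock rod 1: 200 + 60 = 260
  stock rod 2: 200 + 40 = 240
  stock rod 3: 200 + 40 = 240
  stock rod 4: 190 + 70 = 260
  stock rod 5: 190 + 30 = 220
  stock rod 6: 150 = 150
  stock rod 7: 150 = 150
This matches the lower bound, so 7 is optimal.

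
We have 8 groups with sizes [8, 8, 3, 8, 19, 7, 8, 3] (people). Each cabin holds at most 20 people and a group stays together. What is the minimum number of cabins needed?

4

Total = 19 + 8 + 8 + 8 + 8 + 7 + 3 + 3 = 64 people.
Lower bound: ⌈64/20⌉ = 4 cabins.
A packing using 4 cabins:
  cabin 1: 19 = 19
  cabin 2: 8 + 8 + 3 = 19
  cabin 3: 8 + 8 + 3 = 19
  cabin 4: 7 = 7
This matches the lower bound, so 4 is optimal.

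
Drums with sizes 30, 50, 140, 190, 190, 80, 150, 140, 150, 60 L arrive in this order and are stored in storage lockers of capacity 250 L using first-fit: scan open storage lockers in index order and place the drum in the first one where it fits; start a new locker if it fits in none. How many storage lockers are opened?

6

  30 → locker 1 (new)  [load 30/250]
  50 → locker 1  [load 80/250]
  140 → locker 1  [load 220/250]
  190 → locker 2 (new)  [load 190/250]
  190 → locker 3 (new)  [load 190/250]
  80 → locker 4 (new)  [load 80/250]
  150 → locker 4  [load 230/250]
  140 → locker 5 (new)  [load 140/250]
  150 → locker 6 (new)  [load 150/250]
  60 → locker 2  [load 250/250]
6 storage lockers opened.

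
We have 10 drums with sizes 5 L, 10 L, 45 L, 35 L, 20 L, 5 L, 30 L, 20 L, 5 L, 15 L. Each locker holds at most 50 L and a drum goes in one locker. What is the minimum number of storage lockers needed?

4

Total = 45 + 35 + 30 + 20 + 20 + 15 + 10 + 5 + 5 + 5 = 190 L.
Lower bound: ⌈190/50⌉ = 4 storage lockers.
A packing using 4 storage lockers:
  locker 1: 45 + 5 = 50
  locker 2: 35 + 15 = 50
  locker 3: 30 + 20 = 50
  locker 4: 20 + 10 + 5 + 5 = 40
This matches the lower bound, so 4 is optimal.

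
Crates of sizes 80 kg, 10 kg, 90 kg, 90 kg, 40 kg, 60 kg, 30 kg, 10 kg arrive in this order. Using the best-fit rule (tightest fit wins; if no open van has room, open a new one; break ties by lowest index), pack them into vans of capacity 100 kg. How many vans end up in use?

  80 → van 1 (new)  [load 80/100]
  10 → van 1  [load 90/100]
  90 → van 2 (new)  [load 90/100]
  90 → van 3 (new)  [load 90/100]
  40 → van 4 (new)  [load 40/100]
  60 → van 4  [load 100/100]
  30 → van 5 (new)  [load 30/100]
  10 → van 1  [load 100/100]
5 vans opened.

5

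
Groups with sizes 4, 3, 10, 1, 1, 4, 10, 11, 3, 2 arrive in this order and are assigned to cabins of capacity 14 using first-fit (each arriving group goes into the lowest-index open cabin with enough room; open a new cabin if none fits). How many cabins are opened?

  4 → cabin 1 (new)  [load 4/14]
  3 → cabin 1  [load 7/14]
  10 → cabin 2 (new)  [load 10/14]
  1 → cabin 1  [load 8/14]
  1 → cabin 1  [load 9/14]
  4 → cabin 1  [load 13/14]
  10 → cabin 3 (new)  [load 10/14]
  11 → cabin 4 (new)  [load 11/14]
  3 → cabin 2  [load 13/14]
  2 → cabin 3  [load 12/14]
4 cabins opened.

4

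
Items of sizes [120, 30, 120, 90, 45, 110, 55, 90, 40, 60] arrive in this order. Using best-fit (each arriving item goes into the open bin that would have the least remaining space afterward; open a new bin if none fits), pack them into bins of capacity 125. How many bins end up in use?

7

  120 → bin 1 (new)  [load 120/125]
  30 → bin 2 (new)  [load 30/125]
  120 → bin 3 (new)  [load 120/125]
  90 → bin 2  [load 120/125]
  45 → bin 4 (new)  [load 45/125]
  110 → bin 5 (new)  [load 110/125]
  55 → bin 4  [load 100/125]
  90 → bin 6 (new)  [load 90/125]
  40 → bin 7 (new)  [load 40/125]
  60 → bin 7  [load 100/125]
7 bins opened.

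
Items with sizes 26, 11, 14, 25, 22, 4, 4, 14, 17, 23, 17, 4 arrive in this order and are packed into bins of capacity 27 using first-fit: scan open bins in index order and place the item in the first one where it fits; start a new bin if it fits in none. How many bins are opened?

  26 → bin 1 (new)  [load 26/27]
  11 → bin 2 (new)  [load 11/27]
  14 → bin 2  [load 25/27]
  25 → bin 3 (new)  [load 25/27]
  22 → bin 4 (new)  [load 22/27]
  4 → bin 4  [load 26/27]
  4 → bin 5 (new)  [load 4/27]
  14 → bin 5  [load 18/27]
  17 → bin 6 (new)  [load 17/27]
  23 → bin 7 (new)  [load 23/27]
  17 → bin 8 (new)  [load 17/27]
  4 → bin 5  [load 22/27]
8 bins opened.

8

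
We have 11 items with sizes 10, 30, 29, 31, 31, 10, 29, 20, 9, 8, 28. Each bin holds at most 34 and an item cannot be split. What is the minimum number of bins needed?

Total = 31 + 31 + 30 + 29 + 29 + 28 + 20 + 10 + 10 + 9 + 8 = 235.
Lower bound: ⌈235/34⌉ = 7 bins.
A packing using 8 bins:
  bin 1: 31 = 31
  bin 2: 31 = 31
  bin 3: 30 = 30
  bin 4: 29 = 29
  bin 5: 29 = 29
  bin 6: 28 = 28
  bin 7: 20 + 10 = 30
  bin 8: 10 + 9 + 8 = 27
No arrangement into 7 bins stays within capacity, so 8 is optimal.

8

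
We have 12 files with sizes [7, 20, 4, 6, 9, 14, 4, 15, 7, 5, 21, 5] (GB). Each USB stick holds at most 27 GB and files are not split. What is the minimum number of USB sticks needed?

5

Total = 21 + 20 + 15 + 14 + 9 + 7 + 7 + 6 + 5 + 5 + 4 + 4 = 117 GB.
Lower bound: ⌈117/27⌉ = 5 USB sticks.
A packing using 5 USB sticks:
  USB stick 1: 21 + 6 = 27
  USB stick 2: 20 + 7 = 27
  USB stick 3: 15 + 9 = 24
  USB stick 4: 14 + 7 + 5 = 26
  USB stick 5: 5 + 4 + 4 = 13
This matches the lower bound, so 5 is optimal.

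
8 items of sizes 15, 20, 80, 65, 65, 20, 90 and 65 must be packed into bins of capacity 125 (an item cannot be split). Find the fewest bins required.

5

Total = 90 + 80 + 65 + 65 + 65 + 20 + 20 + 15 = 420.
Lower bound: ⌈420/125⌉ = 4 bins.
Also, 5 items each exceed 125/2, and no two of those can share a bin, so at least 5 bins are needed.
A packing using 5 bins:
  bin 1: 90 + 20 + 15 = 125
  bin 2: 80 + 20 = 100
  bin 3: 65 = 65
  bin 4: 65 = 65
  bin 5: 65 = 65
This matches the lower bound, so 5 is optimal.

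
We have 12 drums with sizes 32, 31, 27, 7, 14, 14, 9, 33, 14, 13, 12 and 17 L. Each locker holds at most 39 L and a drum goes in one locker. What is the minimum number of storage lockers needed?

Total = 33 + 32 + 31 + 27 + 17 + 14 + 14 + 14 + 13 + 12 + 9 + 7 = 223 L.
Lower bound: ⌈223/39⌉ = 6 storage lockers.
A packing using 7 storage lockers:
  locker 1: 33 = 33
  locker 2: 32 + 7 = 39
  locker 3: 31 = 31
  locker 4: 27 + 12 = 39
  locker 5: 17 + 14 = 31
  locker 6: 14 + 14 + 9 = 37
  locker 7: 13 = 13
No arrangement into 6 storage lockers stays within capacity, so 7 is optimal.

7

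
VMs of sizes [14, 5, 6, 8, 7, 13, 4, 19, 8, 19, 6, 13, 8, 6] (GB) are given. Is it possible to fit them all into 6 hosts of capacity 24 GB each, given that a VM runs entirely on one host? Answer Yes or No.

Total = 136 GB; ⌈136/24⌉ = 6.
The bound of 6 does not rule out 6, but exhaustive search shows no assignment into 6 hosts of capacity 24 GB exists — the minimum is 7.

No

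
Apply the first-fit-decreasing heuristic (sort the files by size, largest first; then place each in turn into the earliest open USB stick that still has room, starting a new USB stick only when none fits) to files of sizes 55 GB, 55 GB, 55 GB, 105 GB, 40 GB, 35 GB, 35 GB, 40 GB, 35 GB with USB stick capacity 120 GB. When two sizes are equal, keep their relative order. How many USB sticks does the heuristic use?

5

Sorted descending: 105, 55, 55, 55, 40, 40, 35, 35, 35.
  105 → USB stick 1 (new)  [load 105/120]
  55 → USB stick 2 (new)  [load 55/120]
  55 → USB stick 2  [load 110/120]
  55 → USB stick 3 (new)  [load 55/120]
  40 → USB stick 3  [load 95/120]
  40 → USB stick 4 (new)  [load 40/120]
  35 → USB stick 4  [load 75/120]
  35 → USB stick 4  [load 110/120]
  35 → USB stick 5 (new)  [load 35/120]
5 USB sticks opened.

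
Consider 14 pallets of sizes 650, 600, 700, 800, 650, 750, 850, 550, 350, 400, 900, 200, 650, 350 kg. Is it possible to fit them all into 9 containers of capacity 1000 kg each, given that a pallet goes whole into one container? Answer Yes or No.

No

Total = 8400 kg; ⌈8400/1000⌉ = 9.
10 pallets each exceed half the capacity and cannot share a container, forcing at least 10 containers.
At least 10 containers are required, but only 9 are allowed.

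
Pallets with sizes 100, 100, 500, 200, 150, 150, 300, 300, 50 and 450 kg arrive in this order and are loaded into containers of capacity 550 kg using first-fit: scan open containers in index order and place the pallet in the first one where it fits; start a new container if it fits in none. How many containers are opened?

  100 → container 1 (new)  [load 100/550]
  100 → container 1  [load 200/550]
  500 → container 2 (new)  [load 500/550]
  200 → container 1  [load 400/550]
  150 → container 1  [load 550/550]
  150 → container 3 (new)  [load 150/550]
  300 → container 3  [load 450/550]
  300 → container 4 (new)  [load 300/550]
  50 → container 2  [load 550/550]
  450 → container 5 (new)  [load 450/550]
5 containers opened.

5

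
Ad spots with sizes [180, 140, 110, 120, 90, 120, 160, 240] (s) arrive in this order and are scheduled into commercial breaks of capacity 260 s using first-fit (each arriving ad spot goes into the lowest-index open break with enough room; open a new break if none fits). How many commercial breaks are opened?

6

  180 → break 1 (new)  [load 180/260]
  140 → break 2 (new)  [load 140/260]
  110 → break 2  [load 250/260]
  120 → break 3 (new)  [load 120/260]
  90 → break 3  [load 210/260]
  120 → break 4 (new)  [load 120/260]
  160 → break 5 (new)  [load 160/260]
  240 → break 6 (new)  [load 240/260]
6 commercial breaks opened.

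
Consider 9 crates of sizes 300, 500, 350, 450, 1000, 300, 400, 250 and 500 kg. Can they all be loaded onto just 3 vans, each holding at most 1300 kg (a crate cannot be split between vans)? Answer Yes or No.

Total = 4050 kg; ⌈4050/1300⌉ = 4.
At least 4 vans are required, but only 3 are allowed.

No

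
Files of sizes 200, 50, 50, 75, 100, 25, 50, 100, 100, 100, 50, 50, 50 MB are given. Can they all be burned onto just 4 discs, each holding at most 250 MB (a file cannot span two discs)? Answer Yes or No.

Yes

A valid assignment using 4 discs:
  disc 1: 200 + 50 = 250
  disc 2: 100 + 100 + 50 = 250
  disc 3: 100 + 100 + 50 = 250
  disc 4: 75 + 50 + 50 + 50 + 25 = 250
Every load is within 250 MB, so 4 discs suffice.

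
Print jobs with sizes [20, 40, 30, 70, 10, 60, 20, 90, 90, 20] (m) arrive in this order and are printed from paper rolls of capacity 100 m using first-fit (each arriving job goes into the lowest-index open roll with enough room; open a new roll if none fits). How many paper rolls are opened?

5

  20 → roll 1 (new)  [load 20/100]
  40 → roll 1  [load 60/100]
  30 → roll 1  [load 90/100]
  70 → roll 2 (new)  [load 70/100]
  10 → roll 1  [load 100/100]
  60 → roll 3 (new)  [load 60/100]
  20 → roll 2  [load 90/100]
  90 → roll 4 (new)  [load 90/100]
  90 → roll 5 (new)  [load 90/100]
  20 → roll 3  [load 80/100]
5 paper rolls opened.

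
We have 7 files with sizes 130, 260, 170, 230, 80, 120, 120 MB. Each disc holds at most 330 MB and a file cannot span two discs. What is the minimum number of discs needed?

4

Total = 260 + 230 + 170 + 130 + 120 + 120 + 80 = 1110 MB.
Lower bound: ⌈1110/330⌉ = 4 discs.
A packing using 4 discs:
  disc 1: 260 = 260
  disc 2: 230 + 80 = 310
  disc 3: 170 + 130 = 300
  disc 4: 120 + 120 = 240
This matches the lower bound, so 4 is optimal.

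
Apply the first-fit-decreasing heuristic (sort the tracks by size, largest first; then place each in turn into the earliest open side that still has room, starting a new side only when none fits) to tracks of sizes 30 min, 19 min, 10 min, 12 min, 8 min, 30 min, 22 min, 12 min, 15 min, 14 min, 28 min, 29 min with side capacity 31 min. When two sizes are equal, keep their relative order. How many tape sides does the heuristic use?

8

Sorted descending: 30, 30, 29, 28, 22, 19, 15, 14, 12, 12, 10, 8.
  30 → side 1 (new)  [load 30/31]
  30 → side 2 (new)  [load 30/31]
  29 → side 3 (new)  [load 29/31]
  28 → side 4 (new)  [load 28/31]
  22 → side 5 (new)  [load 22/31]
  19 → side 6 (new)  [load 19/31]
  15 → side 7 (new)  [load 15/31]
  14 → side 7  [load 29/31]
  12 → side 6  [load 31/31]
  12 → side 8 (new)  [load 12/31]
  10 → side 8  [load 22/31]
  8 → side 5  [load 30/31]
8 tape sides opened.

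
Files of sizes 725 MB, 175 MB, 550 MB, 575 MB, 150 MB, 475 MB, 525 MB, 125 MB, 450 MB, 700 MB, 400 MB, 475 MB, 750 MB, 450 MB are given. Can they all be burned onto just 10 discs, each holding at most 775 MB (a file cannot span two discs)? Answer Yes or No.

Total = 6525 MB; ⌈6525/775⌉ = 9.
11 files each exceed half the capacity and cannot share a disc, forcing at least 11 discs.
At least 11 discs are required, but only 10 are allowed.

No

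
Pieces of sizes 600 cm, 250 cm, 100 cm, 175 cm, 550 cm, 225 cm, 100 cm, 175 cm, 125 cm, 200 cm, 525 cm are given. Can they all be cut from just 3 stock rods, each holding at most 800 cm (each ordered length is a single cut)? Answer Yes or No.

Total = 3025 cm; ⌈3025/800⌉ = 4.
At least 4 stock rods are required, but only 3 are allowed.

No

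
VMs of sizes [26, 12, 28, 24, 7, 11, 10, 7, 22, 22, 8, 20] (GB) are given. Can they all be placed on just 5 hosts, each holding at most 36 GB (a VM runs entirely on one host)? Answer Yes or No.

Total = 197 GB; ⌈197/36⌉ = 6.
At least 6 hosts are required, but only 5 are allowed.

No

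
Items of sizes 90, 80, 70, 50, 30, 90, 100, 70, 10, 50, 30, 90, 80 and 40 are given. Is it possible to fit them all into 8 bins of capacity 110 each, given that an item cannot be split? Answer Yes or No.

Total = 880; ⌈880/110⌉ = 8.
The bound of 8 does not rule out 8, but exhaustive search shows no assignment into 8 bins of capacity 110 exists — the minimum is 9.

No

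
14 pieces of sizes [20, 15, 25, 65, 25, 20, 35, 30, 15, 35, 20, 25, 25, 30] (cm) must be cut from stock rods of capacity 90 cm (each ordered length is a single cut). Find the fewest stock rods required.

5

Total = 65 + 35 + 35 + 30 + 30 + 25 + 25 + 25 + 25 + 20 + 20 + 20 + 15 + 15 = 385 cm.
Lower bound: ⌈385/90⌉ = 5 stock rods.
A packing using 5 stock rods:
  stock rod 1: 65 + 25 = 90
  stock rod 2: 35 + 35 + 20 = 90
  stock rod 3: 30 + 30 + 25 = 85
  stock rod 4: 25 + 25 + 20 + 20 = 90
  stock rod 5: 15 + 15 = 30
This matches the lower bound, so 5 is optimal.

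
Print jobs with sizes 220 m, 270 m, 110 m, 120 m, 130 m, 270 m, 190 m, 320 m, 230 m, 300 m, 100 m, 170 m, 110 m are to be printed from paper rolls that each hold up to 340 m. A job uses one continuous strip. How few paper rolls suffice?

Total = 320 + 300 + 270 + 270 + 230 + 220 + 190 + 170 + 130 + 120 + 110 + 110 + 100 = 2540 m.
Lower bound: ⌈2540/340⌉ = 8 paper rolls.
A packing using 9 paper rolls:
  roll 1: 320 = 320
  roll 2: 300 = 300
  roll 3: 270 = 270
  roll 4: 270 = 270
  roll 5: 230 + 110 = 340
  roll 6: 220 + 120 = 340
  roll 7: 190 + 130 = 320
  roll 8: 170 + 110 = 280
  roll 9: 100 = 100
No arrangement into 8 paper rolls stays within capacity, so 9 is optimal.

9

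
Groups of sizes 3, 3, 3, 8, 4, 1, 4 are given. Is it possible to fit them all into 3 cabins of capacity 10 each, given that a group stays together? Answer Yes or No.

A valid assignment using 3 cabins:
  cabin 1: 8 + 1 = 9
  cabin 2: 4 + 4 = 8
  cabin 3: 3 + 3 + 3 = 9
Every load is within 10, so 3 cabins suffice.

Yes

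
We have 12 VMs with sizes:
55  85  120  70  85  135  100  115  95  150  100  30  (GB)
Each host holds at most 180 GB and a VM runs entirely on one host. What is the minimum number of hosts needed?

8

Total = 150 + 135 + 120 + 115 + 100 + 100 + 95 + 85 + 85 + 70 + 55 + 30 = 1140 GB.
Lower bound: ⌈1140/180⌉ = 7 hosts.
A packing using 8 hosts:
  host 1: 150 + 30 = 180
  host 2: 135 = 135
  host 3: 120 + 55 = 175
  host 4: 115 = 115
  host 5: 100 + 70 = 170
  host 6: 100 = 100
  host 7: 95 + 85 = 180
  host 8: 85 = 85
No arrangement into 7 hosts stays within capacity, so 8 is optimal.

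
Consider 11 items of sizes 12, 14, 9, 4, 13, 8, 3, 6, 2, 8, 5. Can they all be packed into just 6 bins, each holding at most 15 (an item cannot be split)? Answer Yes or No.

Yes

A valid assignment using 6 bins:
  bin 1: 14 = 14
  bin 2: 13 + 2 = 15
  bin 3: 12 + 3 = 15
  bin 4: 9 + 6 = 15
  bin 5: 8 + 5 = 13
  bin 6: 8 + 4 = 12
Every load is within 15, so 6 bins suffice.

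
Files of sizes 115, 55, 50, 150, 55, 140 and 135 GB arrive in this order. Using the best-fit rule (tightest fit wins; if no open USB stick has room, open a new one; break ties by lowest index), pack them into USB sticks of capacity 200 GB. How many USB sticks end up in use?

4

  115 → USB stick 1 (new)  [load 115/200]
  55 → USB stick 1  [load 170/200]
  50 → USB stick 2 (new)  [load 50/200]
  150 → USB stick 2  [load 200/200]
  55 → USB stick 3 (new)  [load 55/200]
  140 → USB stick 3  [load 195/200]
  135 → USB stick 4 (new)  [load 135/200]
4 USB sticks opened.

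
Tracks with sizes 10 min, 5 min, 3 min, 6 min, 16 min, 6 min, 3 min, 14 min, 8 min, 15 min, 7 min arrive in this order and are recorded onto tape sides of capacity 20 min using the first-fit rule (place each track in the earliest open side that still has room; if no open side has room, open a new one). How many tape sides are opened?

  10 → side 1 (new)  [load 10/20]
  5 → side 1  [load 15/20]
  3 → side 1  [load 18/20]
  6 → side 2 (new)  [load 6/20]
  16 → side 3 (new)  [load 16/20]
  6 → side 2  [load 12/20]
  3 → side 2  [load 15/20]
  14 → side 4 (new)  [load 14/20]
  8 → side 5 (new)  [load 8/20]
  15 → side 6 (new)  [load 15/20]
  7 → side 5  [load 15/20]
6 tape sides opened.

6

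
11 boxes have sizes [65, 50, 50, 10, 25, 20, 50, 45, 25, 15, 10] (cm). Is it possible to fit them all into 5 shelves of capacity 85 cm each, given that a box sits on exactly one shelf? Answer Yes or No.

A valid assignment using 5 shelves:
  shelf 1: 65 + 20 = 85
  shelf 2: 50 + 25 + 10 = 85
  shelf 3: 50 + 25 + 10 = 85
  shelf 4: 50 + 15 = 65
  shelf 5: 45 = 45
Every load is within 85 cm, so 5 shelves suffice.

Yes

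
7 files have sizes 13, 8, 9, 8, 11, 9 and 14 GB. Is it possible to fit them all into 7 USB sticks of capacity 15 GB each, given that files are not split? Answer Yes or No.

Yes

A valid assignment using 7 USB sticks:
  USB stick 1: 14 = 14
  USB stick 2: 13 = 13
  USB stick 3: 11 = 11
  USB stick 4: 9 = 9
  USB stick 5: 9 = 9
  USB stick 6: 8 = 8
  USB stick 7: 8 = 8
Every load is within 15 GB, so 7 USB sticks suffice.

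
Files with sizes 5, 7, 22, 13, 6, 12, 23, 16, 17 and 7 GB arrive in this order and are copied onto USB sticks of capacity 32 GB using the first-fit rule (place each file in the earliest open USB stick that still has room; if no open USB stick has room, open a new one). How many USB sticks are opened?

  5 → USB stick 1 (new)  [load 5/32]
  7 → USB stick 1  [load 12/32]
  22 → USB stick 2 (new)  [load 22/32]
  13 → USB stick 1  [load 25/32]
  6 → USB stick 1  [load 31/32]
  12 → USB stick 3 (new)  [load 12/32]
  23 → USB stick 4 (new)  [load 23/32]
  16 → USB stick 3  [load 28/32]
  17 → USB stick 5 (new)  [load 17/32]
  7 → USB stick 2  [load 29/32]
5 USB sticks opened.

5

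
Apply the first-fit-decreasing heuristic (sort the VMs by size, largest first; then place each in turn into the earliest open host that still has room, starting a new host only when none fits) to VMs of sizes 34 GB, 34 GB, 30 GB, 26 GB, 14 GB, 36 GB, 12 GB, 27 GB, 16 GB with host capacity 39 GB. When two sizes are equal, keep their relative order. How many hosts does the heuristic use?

7

Sorted descending: 36, 34, 34, 30, 27, 26, 16, 14, 12.
  36 → host 1 (new)  [load 36/39]
  34 → host 2 (new)  [load 34/39]
  34 → host 3 (new)  [load 34/39]
  30 → host 4 (new)  [load 30/39]
  27 → host 5 (new)  [load 27/39]
  26 → host 6 (new)  [load 26/39]
  16 → host 7 (new)  [load 16/39]
  14 → host 7  [load 30/39]
  12 → host 5  [load 39/39]
7 hosts opened.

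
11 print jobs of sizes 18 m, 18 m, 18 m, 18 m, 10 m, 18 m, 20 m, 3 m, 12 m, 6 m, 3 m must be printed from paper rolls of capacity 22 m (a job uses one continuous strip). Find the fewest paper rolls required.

8

Total = 20 + 18 + 18 + 18 + 18 + 18 + 12 + 10 + 6 + 3 + 3 = 144 m.
Lower bound: ⌈144/22⌉ = 7 paper rolls.
A packing using 8 paper rolls:
  roll 1: 20 = 20
  roll 2: 18 + 3 = 21
  roll 3: 18 + 3 = 21
  roll 4: 18 = 18
  roll 5: 18 = 18
  roll 6: 18 = 18
  roll 7: 12 + 10 = 22
  roll 8: 6 = 6
No arrangement into 7 paper rolls stays within capacity, so 8 is optimal.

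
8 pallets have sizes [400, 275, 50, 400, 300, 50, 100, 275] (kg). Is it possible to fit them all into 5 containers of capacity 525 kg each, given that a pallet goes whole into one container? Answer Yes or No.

A valid assignment using 5 containers:
  container 1: 400 + 100 = 500
  container 2: 400 + 50 + 50 = 500
  container 3: 300 = 300
  container 4: 275 = 275
  container 5: 275 = 275
Every load is within 525 kg, so 5 containers suffice.

Yes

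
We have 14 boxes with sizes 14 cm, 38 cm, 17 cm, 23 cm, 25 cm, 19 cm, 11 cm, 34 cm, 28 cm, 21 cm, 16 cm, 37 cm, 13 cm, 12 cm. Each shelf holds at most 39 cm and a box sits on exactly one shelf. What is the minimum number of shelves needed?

9

Total = 38 + 37 + 34 + 28 + 25 + 23 + 21 + 19 + 17 + 16 + 14 + 13 + 12 + 11 = 308 cm.
Lower bound: ⌈308/39⌉ = 8 shelves.
A packing using 9 shelves:
  shelf 1: 38 = 38
  shelf 2: 37 = 37
  shelf 3: 34 = 34
  shelf 4: 28 + 11 = 39
  shelf 5: 25 + 14 = 39
  shelf 6: 23 + 16 = 39
  shelf 7: 21 + 17 = 38
  shelf 8: 19 + 13 = 32
  shelf 9: 12 = 12
No arrangement into 8 shelves stays within capacity, so 9 is optimal.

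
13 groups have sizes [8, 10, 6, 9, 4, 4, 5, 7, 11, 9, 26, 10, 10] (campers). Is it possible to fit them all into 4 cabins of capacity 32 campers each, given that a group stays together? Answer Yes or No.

Yes

A valid assignment using 4 cabins:
  cabin 1: 26 + 6 = 32
  cabin 2: 11 + 10 + 10 = 31
  cabin 3: 10 + 9 + 9 + 4 = 32
  cabin 4: 8 + 7 + 5 + 4 = 24
Every load is within 32 campers, so 4 cabins suffice.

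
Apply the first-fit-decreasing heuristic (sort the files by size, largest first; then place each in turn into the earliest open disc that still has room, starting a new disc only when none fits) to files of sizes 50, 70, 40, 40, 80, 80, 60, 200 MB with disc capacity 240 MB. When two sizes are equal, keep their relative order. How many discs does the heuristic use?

3

Sorted descending: 200, 80, 80, 70, 60, 50, 40, 40.
  200 → disc 1 (new)  [load 200/240]
  80 → disc 2 (new)  [load 80/240]
  80 → disc 2  [load 160/240]
  70 → disc 2  [load 230/240]
  60 → disc 3 (new)  [load 60/240]
  50 → disc 3  [load 110/240]
  40 → disc 1  [load 240/240]
  40 → disc 3  [load 150/240]
3 discs opened.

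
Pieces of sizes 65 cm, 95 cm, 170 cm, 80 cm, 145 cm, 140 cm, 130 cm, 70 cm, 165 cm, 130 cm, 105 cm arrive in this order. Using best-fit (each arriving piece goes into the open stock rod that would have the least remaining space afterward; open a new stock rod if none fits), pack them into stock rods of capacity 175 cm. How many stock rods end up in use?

  65 → stock rod 1 (new)  [load 65/175]
  95 → stock rod 1  [load 160/175]
  170 → stock rod 2 (new)  [load 170/175]
  80 → stock rod 3 (new)  [load 80/175]
  145 → stock rod 4 (new)  [load 145/175]
  140 → stock rod 5 (new)  [load 140/175]
  130 → stock rod 6 (new)  [load 130/175]
  70 → stock rod 3  [load 150/175]
  165 → stock rod 7 (new)  [load 165/175]
  130 → stock rod 8 (new)  [load 130/175]
  105 → stock rod 9 (new)  [load 105/175]
9 stock rods opened.

9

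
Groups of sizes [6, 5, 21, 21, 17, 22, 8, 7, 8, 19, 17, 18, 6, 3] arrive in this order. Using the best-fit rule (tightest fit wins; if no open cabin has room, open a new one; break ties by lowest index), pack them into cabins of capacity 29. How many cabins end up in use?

7

  6 → cabin 1 (new)  [load 6/29]
  5 → cabin 1  [load 11/29]
  21 → cabin 2 (new)  [load 21/29]
  21 → cabin 3 (new)  [load 21/29]
  17 → cabin 1  [load 28/29]
  22 → cabin 4 (new)  [load 22/29]
  8 → cabin 2  [load 29/29]
  7 → cabin 4  [load 29/29]
  8 → cabin 3  [load 29/29]
  19 → cabin 5 (new)  [load 19/29]
  17 → cabin 6 (new)  [load 17/29]
  18 → cabin 7 (new)  [load 18/29]
  6 → cabin 5  [load 25/29]
  3 → cabin 5  [load 28/29]
7 cabins opened.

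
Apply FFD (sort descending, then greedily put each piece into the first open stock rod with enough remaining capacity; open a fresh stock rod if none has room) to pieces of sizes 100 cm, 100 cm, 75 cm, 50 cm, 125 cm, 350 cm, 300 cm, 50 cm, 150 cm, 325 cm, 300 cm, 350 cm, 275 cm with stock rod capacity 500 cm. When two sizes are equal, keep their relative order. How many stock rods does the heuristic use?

Sorted descending: 350, 350, 325, 300, 300, 275, 150, 125, 100, 100, 75, 50, 50.
  350 → stock rod 1 (new)  [load 350/500]
  350 → stock rod 2 (new)  [load 350/500]
  325 → stock rod 3 (new)  [load 325/500]
  300 → stock rod 4 (new)  [load 300/500]
  300 → stock rod 5 (new)  [load 300/500]
  275 → stock rod 6 (new)  [load 275/500]
  150 → stock rod 1  [load 500/500]
  125 → stock rod 2  [load 475/500]
  100 → stock rod 3  [load 425/500]
  100 → stock rod 4  [load 400/500]
  75 → stock rod 3  [load 500/500]
  50 → stock rod 4  [load 450/500]
  50 → stock rod 4  [load 500/500]
6 stock rods opened.

6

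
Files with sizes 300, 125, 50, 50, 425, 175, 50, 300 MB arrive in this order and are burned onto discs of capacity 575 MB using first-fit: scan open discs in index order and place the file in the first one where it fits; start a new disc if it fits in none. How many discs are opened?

  300 → disc 1 (new)  [load 300/575]
  125 → disc 1  [load 425/575]
  50 → disc 1  [load 475/575]
  50 → disc 1  [load 525/575]
  425 → disc 2 (new)  [load 425/575]
  175 → disc 3 (new)  [load 175/575]
  50 → disc 1  [load 575/575]
  300 → disc 3  [load 475/575]
3 discs opened.

3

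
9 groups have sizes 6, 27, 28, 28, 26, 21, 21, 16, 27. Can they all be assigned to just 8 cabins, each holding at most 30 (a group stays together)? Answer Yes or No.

Yes

A valid assignment using 8 cabins:
  cabin 1: 28 = 28
  cabin 2: 28 = 28
  cabin 3: 27 = 27
  cabin 4: 27 = 27
  cabin 5: 26 = 26
  cabin 6: 21 + 6 = 27
  cabin 7: 21 = 21
  cabin 8: 16 = 16
Every load is within 30, so 8 cabins suffice.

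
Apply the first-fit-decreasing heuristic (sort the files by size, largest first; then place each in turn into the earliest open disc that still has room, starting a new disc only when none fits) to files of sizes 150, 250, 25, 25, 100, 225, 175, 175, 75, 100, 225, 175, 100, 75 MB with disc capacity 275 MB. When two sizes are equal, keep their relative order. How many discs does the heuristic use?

Sorted descending: 250, 225, 225, 175, 175, 175, 150, 100, 100, 100, 75, 75, 25, 25.
  250 → disc 1 (new)  [load 250/275]
  225 → disc 2 (new)  [load 225/275]
  225 → disc 3 (new)  [load 225/275]
  175 → disc 4 (new)  [load 175/275]
  175 → disc 5 (new)  [load 175/275]
  175 → disc 6 (new)  [load 175/275]
  150 → disc 7 (new)  [load 150/275]
  100 → disc 4  [load 275/275]
  100 → disc 5  [load 275/275]
  100 → disc 6  [load 275/275]
  75 → disc 7  [load 225/275]
  75 → disc 8 (new)  [load 75/275]
  25 → disc 1  [load 275/275]
  25 → disc 2  [load 250/275]
8 discs opened.

8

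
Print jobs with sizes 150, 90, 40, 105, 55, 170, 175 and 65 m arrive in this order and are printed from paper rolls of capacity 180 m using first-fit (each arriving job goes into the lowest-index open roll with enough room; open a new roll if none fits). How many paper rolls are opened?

  150 → roll 1 (new)  [load 150/180]
  90 → roll 2 (new)  [load 90/180]
  40 → roll 2  [load 130/180]
  105 → roll 3 (new)  [load 105/180]
  55 → roll 3  [load 160/180]
  170 → roll 4 (new)  [load 170/180]
  175 → roll 5 (new)  [load 175/180]
  65 → roll 6 (new)  [load 65/180]
6 paper rolls opened.

6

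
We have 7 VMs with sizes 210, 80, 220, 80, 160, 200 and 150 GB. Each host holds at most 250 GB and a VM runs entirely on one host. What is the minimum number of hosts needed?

5

Total = 220 + 210 + 200 + 160 + 150 + 80 + 80 = 1100 GB.
Lower bound: ⌈1100/250⌉ = 5 hosts.
A packing using 5 hosts:
  host 1: 220 = 220
  host 2: 210 = 210
  host 3: 200 = 200
  host 4: 160 + 80 = 240
  host 5: 150 + 80 = 230
This matches the lower bound, so 5 is optimal.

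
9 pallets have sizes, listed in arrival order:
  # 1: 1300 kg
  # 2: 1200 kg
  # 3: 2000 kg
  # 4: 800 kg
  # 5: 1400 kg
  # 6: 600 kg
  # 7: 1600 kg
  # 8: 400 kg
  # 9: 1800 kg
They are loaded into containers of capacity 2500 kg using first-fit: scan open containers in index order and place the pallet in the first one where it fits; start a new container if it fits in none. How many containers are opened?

  1300 → container 1 (new)  [load 1300/2500]
  1200 → container 1  [load 2500/2500]
  2000 → container 2 (new)  [load 2000/2500]
  800 → container 3 (new)  [load 800/2500]
  1400 → container 3  [load 2200/2500]
  600 → container 4 (new)  [load 600/2500]
  1600 → container 4  [load 2200/2500]
  400 → container 2  [load 2400/2500]
  1800 → container 5 (new)  [load 1800/2500]
5 containers opened.

5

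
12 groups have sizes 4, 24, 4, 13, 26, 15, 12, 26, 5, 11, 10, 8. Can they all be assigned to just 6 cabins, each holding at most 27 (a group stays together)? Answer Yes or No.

Total = 158; ⌈158/27⌉ = 6.
The bound of 6 does not rule out 6, but exhaustive search shows no assignment into 6 cabins of capacity 27 exists — the minimum is 7.

No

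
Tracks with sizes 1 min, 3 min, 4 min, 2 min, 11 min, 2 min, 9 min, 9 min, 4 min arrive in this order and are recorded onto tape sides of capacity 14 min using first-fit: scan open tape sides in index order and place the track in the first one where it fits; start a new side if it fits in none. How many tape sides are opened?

  1 → side 1 (new)  [load 1/14]
  3 → side 1  [load 4/14]
  4 → side 1  [load 8/14]
  2 → side 1  [load 10/14]
  11 → side 2 (new)  [load 11/14]
  2 → side 1  [load 12/14]
  9 → side 3 (new)  [load 9/14]
  9 → side 4 (new)  [load 9/14]
  4 → side 3  [load 13/14]
4 tape sides opened.

4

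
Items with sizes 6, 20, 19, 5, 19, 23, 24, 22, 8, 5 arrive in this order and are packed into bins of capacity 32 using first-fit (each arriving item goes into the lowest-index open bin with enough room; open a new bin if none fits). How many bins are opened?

6

  6 → bin 1 (new)  [load 6/32]
  20 → bin 1  [load 26/32]
  19 → bin 2 (new)  [load 19/32]
  5 → bin 1  [load 31/32]
  19 → bin 3 (new)  [load 19/32]
  23 → bin 4 (new)  [load 23/32]
  24 → bin 5 (new)  [load 24/32]
  22 → bin 6 (new)  [load 22/32]
  8 → bin 2  [load 27/32]
  5 → bin 2  [load 32/32]
6 bins opened.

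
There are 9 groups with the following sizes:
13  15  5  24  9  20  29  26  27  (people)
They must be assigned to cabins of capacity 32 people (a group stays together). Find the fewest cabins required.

Total = 29 + 27 + 26 + 24 + 20 + 15 + 13 + 9 + 5 = 168 people.
Lower bound: ⌈168/32⌉ = 6 cabins.
A packing using 6 cabins:
  cabin 1: 29 = 29
  cabin 2: 27 + 5 = 32
  cabin 3: 26 = 26
  cabin 4: 24 = 24
  cabin 5: 20 + 9 = 29
  cabin 6: 15 + 13 = 28
This matches the lower bound, so 6 is optimal.

6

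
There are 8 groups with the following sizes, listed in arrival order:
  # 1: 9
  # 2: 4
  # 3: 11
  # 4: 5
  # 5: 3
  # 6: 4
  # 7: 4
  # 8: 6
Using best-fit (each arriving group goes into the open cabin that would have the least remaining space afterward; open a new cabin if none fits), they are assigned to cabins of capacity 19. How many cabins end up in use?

3

  9 → cabin 1 (new)  [load 9/19]
  4 → cabin 1  [load 13/19]
  11 → cabin 2 (new)  [load 11/19]
  5 → cabin 1  [load 18/19]
  3 → cabin 2  [load 14/19]
  4 → cabin 2  [load 18/19]
  4 → cabin 3 (new)  [load 4/19]
  6 → cabin 3  [load 10/19]
3 cabins opened.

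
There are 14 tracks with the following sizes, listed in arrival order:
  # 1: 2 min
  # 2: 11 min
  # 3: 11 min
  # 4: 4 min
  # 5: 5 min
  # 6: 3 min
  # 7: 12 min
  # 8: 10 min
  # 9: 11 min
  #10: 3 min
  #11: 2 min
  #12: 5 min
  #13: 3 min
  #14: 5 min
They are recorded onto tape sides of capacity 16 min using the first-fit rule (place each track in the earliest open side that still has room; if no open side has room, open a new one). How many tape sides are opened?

  2 → side 1 (new)  [load 2/16]
  11 → side 1  [load 13/16]
  11 → side 2 (new)  [load 11/16]
  4 → side 2  [load 15/16]
  5 → side 3 (new)  [load 5/16]
  3 → side 1  [load 16/16]
  12 → side 4 (new)  [load 12/16]
  10 → side 3  [load 15/16]
  11 → side 5 (new)  [load 11/16]
  3 → side 4  [load 15/16]
  2 → side 5  [load 13/16]
  5 → side 6 (new)  [load 5/16]
  3 → side 5  [load 16/16]
  5 → side 6  [load 10/16]
6 tape sides opened.

6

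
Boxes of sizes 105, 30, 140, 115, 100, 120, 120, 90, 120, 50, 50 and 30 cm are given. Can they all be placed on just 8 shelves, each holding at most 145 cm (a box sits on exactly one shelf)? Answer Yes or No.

Total = 1070 cm; ⌈1070/145⌉ = 8.
The bound of 8 does not rule out 8, but exhaustive search shows no assignment into 8 shelves of capacity 145 cm exists — the minimum is 9.

No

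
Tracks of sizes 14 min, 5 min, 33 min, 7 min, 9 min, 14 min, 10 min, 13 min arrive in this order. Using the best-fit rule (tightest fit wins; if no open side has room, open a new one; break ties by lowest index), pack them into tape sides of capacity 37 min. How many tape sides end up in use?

  14 → side 1 (new)  [load 14/37]
  5 → side 1  [load 19/37]
  33 → side 2 (new)  [load 33/37]
  7 → side 1  [load 26/37]
  9 → side 1  [load 35/37]
  14 → side 3 (new)  [load 14/37]
  10 → side 3  [load 24/37]
  13 → side 3  [load 37/37]
3 tape sides opened.

3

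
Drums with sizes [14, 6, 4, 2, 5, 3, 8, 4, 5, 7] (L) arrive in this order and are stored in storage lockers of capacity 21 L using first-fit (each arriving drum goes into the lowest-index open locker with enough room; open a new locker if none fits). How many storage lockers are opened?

  14 → locker 1 (new)  [load 14/21]
  6 → locker 1  [load 20/21]
  4 → locker 2 (new)  [load 4/21]
  2 → locker 2  [load 6/21]
  5 → locker 2  [load 11/21]
  3 → locker 2  [load 14/21]
  8 → locker 3 (new)  [load 8/21]
  4 → locker 2  [load 18/21]
  5 → locker 3  [load 13/21]
  7 → locker 3  [load 20/21]
3 storage lockers opened.

3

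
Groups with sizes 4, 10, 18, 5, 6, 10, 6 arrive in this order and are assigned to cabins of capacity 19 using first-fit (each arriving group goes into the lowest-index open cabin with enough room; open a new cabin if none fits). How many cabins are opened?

  4 → cabin 1 (new)  [load 4/19]
  10 → cabin 1  [load 14/19]
  18 → cabin 2 (new)  [load 18/19]
  5 → cabin 1  [load 19/19]
  6 → cabin 3 (new)  [load 6/19]
  10 → cabin 3  [load 16/19]
  6 → cabin 4 (new)  [load 6/19]
4 cabins opened.

4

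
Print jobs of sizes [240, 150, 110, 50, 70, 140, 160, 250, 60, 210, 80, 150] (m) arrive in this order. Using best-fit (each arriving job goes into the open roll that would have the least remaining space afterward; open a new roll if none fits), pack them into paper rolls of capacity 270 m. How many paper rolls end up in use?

7

  240 → roll 1 (new)  [load 240/270]
  150 → roll 2 (new)  [load 150/270]
  110 → roll 2  [load 260/270]
  50 → roll 3 (new)  [load 50/270]
  70 → roll 3  [load 120/270]
  140 → roll 3  [load 260/270]
  160 → roll 4 (new)  [load 160/270]
  250 → roll 5 (new)  [load 250/270]
  60 → roll 4  [load 220/270]
  210 → roll 6 (new)  [load 210/270]
  80 → roll 7 (new)  [load 80/270]
  150 → roll 7  [load 230/270]
7 paper rolls opened.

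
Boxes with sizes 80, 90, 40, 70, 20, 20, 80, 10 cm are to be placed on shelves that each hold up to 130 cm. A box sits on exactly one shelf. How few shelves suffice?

Total = 90 + 80 + 80 + 70 + 40 + 20 + 20 + 10 = 410 cm.
Lower bound: ⌈410/130⌉ = 4 shelves.
A packing using 4 shelves:
  shelf 1: 90 + 40 = 130
  shelf 2: 80 + 20 + 20 + 10 = 130
  shelf 3: 80 = 80
  shelf 4: 70 = 70
This matches the lower bound, so 4 is optimal.

4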